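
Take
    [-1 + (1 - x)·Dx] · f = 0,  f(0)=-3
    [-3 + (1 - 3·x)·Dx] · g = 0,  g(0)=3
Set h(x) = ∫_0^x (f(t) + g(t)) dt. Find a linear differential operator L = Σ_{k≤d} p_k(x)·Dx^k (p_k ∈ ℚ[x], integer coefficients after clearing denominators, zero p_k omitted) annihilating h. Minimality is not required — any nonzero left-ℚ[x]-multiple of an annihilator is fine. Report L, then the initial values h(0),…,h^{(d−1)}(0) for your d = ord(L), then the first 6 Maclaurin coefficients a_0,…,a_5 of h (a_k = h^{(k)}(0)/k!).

f: a_k = -3, -3, -3, -3, -3, -3, …
g: a_k = 3, 9, 27, 81, 243, 729, …
Weyl lclm of L_f,L_g ⇒ L₀ (ord ≤ 2).
h=∫₀ˣh₀: take L = L₀·Dx.
L = -6·Dx + (8 - 12·x)·Dx^2 + (-1 + 4·x - 3·x^2)·Dx^3  (order 3).
h: a_k = 0, 0, 3, 8, 39/2, 48, …
ICs: h(0) = 0, h′(0) = 0, h′′(0) = 6.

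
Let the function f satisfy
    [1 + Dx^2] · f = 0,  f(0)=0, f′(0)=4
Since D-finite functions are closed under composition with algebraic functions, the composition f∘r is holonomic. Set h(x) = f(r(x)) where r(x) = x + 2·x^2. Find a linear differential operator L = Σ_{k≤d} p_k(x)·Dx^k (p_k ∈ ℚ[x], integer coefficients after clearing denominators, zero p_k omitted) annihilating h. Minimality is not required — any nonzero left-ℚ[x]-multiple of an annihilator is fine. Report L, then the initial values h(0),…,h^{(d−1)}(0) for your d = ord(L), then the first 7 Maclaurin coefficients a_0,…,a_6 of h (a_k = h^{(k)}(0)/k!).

f: a_k = 0, 4, 0, -2/3, 0, 1/30, 0, …
Change of var in L_f (x↦r) gives L₀.
L = (1 + 12·x + 48·x^2 + 64·x^3) - 4·Dx + (1 + 4·x)·Dx^2  (order 2).
h: a_k = 0, 4, 8, -2/3, -4, -239/30, -5, …
ICs: h(0) = 0, h′(0) = 4.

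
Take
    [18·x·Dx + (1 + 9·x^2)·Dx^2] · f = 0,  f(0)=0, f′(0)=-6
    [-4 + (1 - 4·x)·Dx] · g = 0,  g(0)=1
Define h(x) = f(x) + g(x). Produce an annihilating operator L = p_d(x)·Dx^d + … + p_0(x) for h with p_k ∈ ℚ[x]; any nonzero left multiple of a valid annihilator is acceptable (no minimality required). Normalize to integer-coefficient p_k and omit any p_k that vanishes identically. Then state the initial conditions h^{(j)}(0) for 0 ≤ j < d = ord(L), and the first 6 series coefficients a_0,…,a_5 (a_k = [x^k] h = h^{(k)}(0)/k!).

L = (72 - 1152·x - 1944·x^2)·Dx + (-57 + 72·x - 765·x^2 - 1944·x^3)·Dx^2 + (4 - 7·x - 63·x^3 - 324·x^4)·Dx^3  (order 3).
h: a_k = 1, -2, 16, 82, 256, 4634/5, …
ICs: h(0) = 1, h′(0) = -2, h′′(0) = 32.

f: a_k = 0, -6, 0, 18, 0, -486/5, …
g: a_k = 1, 4, 16, 64, 256, 1024, …
Weyl lclm of L_f,L_g ⇒ L₀ (ord ≤ 3).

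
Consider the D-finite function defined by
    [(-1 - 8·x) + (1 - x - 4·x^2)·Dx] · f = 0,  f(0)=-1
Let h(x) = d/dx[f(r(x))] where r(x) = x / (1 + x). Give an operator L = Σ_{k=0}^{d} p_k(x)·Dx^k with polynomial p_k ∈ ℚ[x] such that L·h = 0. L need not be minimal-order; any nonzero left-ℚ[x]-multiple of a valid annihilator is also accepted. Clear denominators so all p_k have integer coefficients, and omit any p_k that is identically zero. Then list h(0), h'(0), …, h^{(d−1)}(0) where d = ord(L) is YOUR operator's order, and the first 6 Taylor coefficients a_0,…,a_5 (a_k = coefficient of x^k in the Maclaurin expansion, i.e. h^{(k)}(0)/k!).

L = (8 + 24·x + 120·x^2 + 72·x^3) + (-1 - 11·x - 15·x^2 + 31·x^3 + 36·x^4)·Dx  (order 1).
h: a_k = -1, -8, 0, -64, 80, -480, …
ICs: h(0) = -1.

f: a_k = -1, -1, -5, -9, -29, -65, …
Substitute x→r, Dx→(1/r')Dx; clear ⇒ L₀.
h=h₀': d/dx-closure on L₀ ⇒ L.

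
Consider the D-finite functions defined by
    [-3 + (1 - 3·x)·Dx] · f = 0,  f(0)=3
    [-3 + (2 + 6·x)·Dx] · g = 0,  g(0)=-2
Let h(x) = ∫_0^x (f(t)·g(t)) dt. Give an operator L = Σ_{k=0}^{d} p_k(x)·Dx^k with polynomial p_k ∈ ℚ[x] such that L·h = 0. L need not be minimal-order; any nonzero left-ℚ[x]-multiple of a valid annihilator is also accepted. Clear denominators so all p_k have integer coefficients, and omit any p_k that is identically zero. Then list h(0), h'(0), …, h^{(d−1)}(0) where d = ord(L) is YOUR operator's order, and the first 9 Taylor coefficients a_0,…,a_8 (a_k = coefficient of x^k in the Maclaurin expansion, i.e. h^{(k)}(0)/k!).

f: a_k = 3, 9, 27, 81, 243, 729, 2187, 6561, 19683, …
g: a_k = -2, -3, 9/4, -27/8, 405/64, -1701/128, 15309/512, -72171/1024, 2814669/16384, …
Sym-product of L_f,L_g gives L₀ (≤ ord 1).
Integrate: L := L₀·Dx.
L = (9 + 9·x)·Dx + (-2 + 18·x^2)·Dx^2  (order 2).
h: a_k = 0, -6, -27/2, -99/4, -1863/32, -43497/320, -88695/256, -3147093/3584, -19099071/8192, …
ICs: h(0) = 0, h′(0) = -6.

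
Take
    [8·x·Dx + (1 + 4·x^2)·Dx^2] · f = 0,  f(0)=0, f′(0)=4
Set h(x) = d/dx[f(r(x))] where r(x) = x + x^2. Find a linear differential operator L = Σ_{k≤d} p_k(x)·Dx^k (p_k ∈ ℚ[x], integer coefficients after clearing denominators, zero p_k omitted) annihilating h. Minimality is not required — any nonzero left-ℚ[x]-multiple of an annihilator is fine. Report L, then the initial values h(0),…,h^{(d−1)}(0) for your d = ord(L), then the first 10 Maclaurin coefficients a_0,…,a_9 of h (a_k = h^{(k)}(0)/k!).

L = (-2 + 8·x + 32·x^2 + 48·x^3 + 24·x^4) + (1 + 2·x + 4·x^2 + 16·x^3 + 20·x^4 + 8·x^5)·Dx  (order 1).
h: a_k = 4, 8, -16, -64, -16, 352, 640, -1024, -5312, -2432, …
ICs: h(0) = 4.

f: a_k = 0, 4, 0, -16/3, 0, 64/5, 0, -256/7, 0, 1024/9, …
h₀=f(r): pull back L_f along r ⇒ L₀.
h₀' ⇒ L via d/dx closure of L₀.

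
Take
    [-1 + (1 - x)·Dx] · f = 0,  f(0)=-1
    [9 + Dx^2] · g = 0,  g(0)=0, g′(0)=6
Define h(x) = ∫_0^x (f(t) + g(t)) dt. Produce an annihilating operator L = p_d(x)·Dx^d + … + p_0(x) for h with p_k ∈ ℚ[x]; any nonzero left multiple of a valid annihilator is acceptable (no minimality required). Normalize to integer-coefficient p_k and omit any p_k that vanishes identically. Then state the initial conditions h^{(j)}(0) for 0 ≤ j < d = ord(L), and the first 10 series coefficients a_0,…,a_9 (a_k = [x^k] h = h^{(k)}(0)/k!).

f: a_k = -1, -1, -1, -1, -1, -1, -1, -1, -1, -1, …
g: a_k = 0, 6, 0, -9, 0, 81/20, 0, -243/280, 0, 243/2240, …
h₀=f+g: left-lcm gives L₀, ord ≤ 3.
h=∫h₀ ⇒ L = L₀·Dx.
L = (135 - 162·x + 81·x^2)·Dx + (-99 + 261·x - 243·x^2 + 81·x^3)·Dx^2 + (15 - 18·x + 9·x^2)·Dx^3 + (-11 + 29·x - 27·x^2 + 9·x^3)·Dx^4  (order 4).
h: a_k = 0, -1, 5/2, -1/3, -5/2, -1/5, 61/120, -1/7, -523/2240, -1/9, …
ICs: h(0) = 0, h′(0) = -1, h′′(0) = 5, h′′′(0) = -2.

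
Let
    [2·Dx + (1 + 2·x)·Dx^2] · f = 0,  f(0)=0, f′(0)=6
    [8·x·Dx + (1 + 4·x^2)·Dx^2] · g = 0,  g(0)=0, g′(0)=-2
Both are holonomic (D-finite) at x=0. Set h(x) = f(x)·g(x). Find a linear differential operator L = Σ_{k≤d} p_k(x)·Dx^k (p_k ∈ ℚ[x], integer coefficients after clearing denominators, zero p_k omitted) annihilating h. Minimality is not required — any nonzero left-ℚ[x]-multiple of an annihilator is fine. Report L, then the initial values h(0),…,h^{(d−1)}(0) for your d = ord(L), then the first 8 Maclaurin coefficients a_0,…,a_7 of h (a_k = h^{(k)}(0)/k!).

f: a_k = 0, 6, -6, 8, -12, 96/5, -32, 384/7, …
g: a_k = 0, -2, 0, 8/3, 0, -32/5, 0, 128/7, …
Product ⇒ symmetric product L₀, ord ≤ 4.
L = (192 + 704·x + 2560·x^2 + 9984·x^3 + 15360·x^4 + 13312·x^5 + 4096·x^7)·Dx + (72 + 992·x + 4928·x^2 + 15488·x^3 + 34816·x^4 + 47616·x^5 + 35840·x^6 + 6144·x^7 + 14336·x^8)·Dx^2 + (24 + 256·x + 1536·x^2 + 4992·x^3 + 11520·x^4 + 19968·x^5 + 24576·x^6 + 18432·x^7 + 6144·x^8 + 8192·x^9)·Dx^3 + (5 + 36·x + 148·x^2 + 448·x^3 + 1056·x^4 + 1920·x^5 + 2688·x^6 + 3072·x^7 + 2304·x^8 + 1024·x^9 + 1024·x^10)·Dx^4  (order 4).
h: a_k = 0, 0, -12, 12, 0, 8, -832/15, 352/5, …
ICs: h(0) = 0, h′(0) = 0, h′′(0) = -24, h′′′(0) = 72.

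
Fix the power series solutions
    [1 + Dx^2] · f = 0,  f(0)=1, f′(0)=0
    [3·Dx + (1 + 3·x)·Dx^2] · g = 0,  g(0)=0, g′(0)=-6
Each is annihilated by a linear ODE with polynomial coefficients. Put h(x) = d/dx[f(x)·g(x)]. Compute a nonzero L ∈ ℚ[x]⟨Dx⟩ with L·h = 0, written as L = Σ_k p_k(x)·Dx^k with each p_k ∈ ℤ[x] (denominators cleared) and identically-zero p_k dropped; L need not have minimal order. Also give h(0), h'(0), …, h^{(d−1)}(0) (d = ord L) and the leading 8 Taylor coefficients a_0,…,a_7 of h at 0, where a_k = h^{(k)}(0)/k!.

f: a_k = 1, 0, -1/2, 0, 1/24, 0, -1/720, 0, …
g: a_k = 0, -6, 9, -18, 81/2, -486/5, 243, -4374/7, …
h₀=f·g: eliminate ⇒ L₀, order ≤ 2·2.
h₀' ⇒ L via d/dx closure of L₀.
L = (-8897 - 1764·x - 7722·x^2 - 14364·x^3 - 7533·x^4 + 5832·x^5 + 2916·x^6) + (-3432 - 13248·x - 12420·x^2 - 8100·x^3 + 9720·x^4 + 5832·x^5)·Dx + (-9100 - 3204·x - 11070·x^2 - 17064·x^3 - 6318·x^4 + 11664·x^5 + 5832·x^6)·Dx^2 + (-3432 - 13248·x - 12420·x^2 - 8100·x^3 + 9720·x^4 + 5832·x^5)·Dx^3 + (-203 - 1440·x - 3348·x^2 - 2700·x^3 + 1215·x^4 + 5832·x^5 + 2916·x^6)·Dx^4  (order 4).
h: a_k = -6, 18, -45, 144, -1769/4, 5355/4, -484679/120, 60817/5, …
ICs: h(0) = -6, h′(0) = 18, h′′(0) = -90, h′′′(0) = 864.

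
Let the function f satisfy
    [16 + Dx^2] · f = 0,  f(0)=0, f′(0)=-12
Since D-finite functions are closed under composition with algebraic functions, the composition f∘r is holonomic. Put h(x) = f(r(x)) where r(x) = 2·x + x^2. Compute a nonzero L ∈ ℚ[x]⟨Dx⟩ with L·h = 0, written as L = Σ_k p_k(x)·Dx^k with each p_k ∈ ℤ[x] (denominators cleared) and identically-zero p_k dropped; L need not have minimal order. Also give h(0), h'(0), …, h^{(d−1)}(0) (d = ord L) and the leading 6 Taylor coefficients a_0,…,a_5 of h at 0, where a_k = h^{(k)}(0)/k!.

f: a_k = 0, -12, 0, 32, 0, -128/5, …
f∘r: x↦r, Dx↦Dx/r' in L_f ⇒ L₀.
L = (64 + 192·x + 192·x^2 + 64·x^3) - Dx + (1 + x)·Dx^2  (order 2).
h: a_k = 0, -24, -12, 256, 384, -3136/5, …
ICs: h(0) = 0, h′(0) = -24.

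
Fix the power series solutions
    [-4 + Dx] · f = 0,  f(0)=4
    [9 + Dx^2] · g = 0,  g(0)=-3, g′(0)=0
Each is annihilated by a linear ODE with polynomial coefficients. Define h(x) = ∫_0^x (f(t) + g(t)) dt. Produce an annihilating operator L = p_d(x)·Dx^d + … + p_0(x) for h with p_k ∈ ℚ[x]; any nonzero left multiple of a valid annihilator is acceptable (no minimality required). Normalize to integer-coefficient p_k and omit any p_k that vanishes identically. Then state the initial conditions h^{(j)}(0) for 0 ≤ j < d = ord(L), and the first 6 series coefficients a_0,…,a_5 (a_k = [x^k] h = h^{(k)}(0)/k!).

L = -36·Dx + 9·Dx^2 - 4·Dx^3 + Dx^4  (order 4).
h: a_k = 0, 1, 8, 91/6, 32/3, 781/120, …
ICs: h(0) = 0, h′(0) = 1, h′′(0) = 16, h′′′(0) = 91.

f: a_k = 4, 16, 32, 128/3, 128/3, 512/15, …
g: a_k = -3, 0, 27/2, 0, -81/8, 0, …
f+g: L₀ = lclm(L_f,L_g), ord ≤ 1+2.
∫: right-multiply L₀ by Dx.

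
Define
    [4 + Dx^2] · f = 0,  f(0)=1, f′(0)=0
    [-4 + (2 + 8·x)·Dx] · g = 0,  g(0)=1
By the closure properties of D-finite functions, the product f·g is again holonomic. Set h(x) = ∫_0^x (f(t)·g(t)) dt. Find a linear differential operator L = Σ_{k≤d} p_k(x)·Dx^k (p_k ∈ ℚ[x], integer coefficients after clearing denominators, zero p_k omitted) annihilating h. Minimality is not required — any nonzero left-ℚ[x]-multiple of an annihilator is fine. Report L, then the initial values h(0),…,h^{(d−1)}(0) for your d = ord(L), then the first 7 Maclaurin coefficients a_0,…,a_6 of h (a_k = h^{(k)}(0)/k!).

L = (16 + 32·x + 64·x^2)·Dx + (-4 - 16·x)·Dx^2 + (1 + 8·x + 16·x^2)·Dx^3  (order 3).
h: a_k = 0, 1, 1, -4/3, 0, -16/15, 32/9, …
ICs: h(0) = 0, h′(0) = 1, h′′(0) = 2.

f: a_k = 1, 0, -2, 0, 2/3, 0, -4/45, …
g: a_k = 1, 2, -2, 4, -10, 28, -84, …
L₀ := L_f ⊗_s L_g (sym. prod.), ord ≤ 2.
h=∫₀ˣh₀: take L = L₀·Dx.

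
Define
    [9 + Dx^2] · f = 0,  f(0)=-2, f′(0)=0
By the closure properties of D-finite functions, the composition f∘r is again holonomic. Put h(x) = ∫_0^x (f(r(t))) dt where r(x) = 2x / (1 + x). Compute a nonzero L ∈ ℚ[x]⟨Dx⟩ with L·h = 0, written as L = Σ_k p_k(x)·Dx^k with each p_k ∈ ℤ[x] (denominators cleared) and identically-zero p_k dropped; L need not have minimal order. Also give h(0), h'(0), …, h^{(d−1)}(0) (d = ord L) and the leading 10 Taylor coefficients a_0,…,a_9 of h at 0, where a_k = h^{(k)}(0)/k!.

f: a_k = -2, 0, 9, 0, -27/4, 0, 81/40, 0, -729/2240, 0, …
Substitute x→r, Dx→(1/r')Dx; clear ⇒ L₀.
h=∫h₀ ⇒ L = L₀·Dx.
L = 36·Dx + (2 + 6·x + 6·x^2 + 2·x^3)·Dx^2 + (1 + 4·x + 6·x^2 + 4·x^3 + x^4)·Dx^3  (order 3).
h: a_k = 0, -2, 0, 12, -18, 0, 48, -3852/35, 729/5, -692/7, …
ICs: h(0) = 0, h′(0) = -2, h′′(0) = 0.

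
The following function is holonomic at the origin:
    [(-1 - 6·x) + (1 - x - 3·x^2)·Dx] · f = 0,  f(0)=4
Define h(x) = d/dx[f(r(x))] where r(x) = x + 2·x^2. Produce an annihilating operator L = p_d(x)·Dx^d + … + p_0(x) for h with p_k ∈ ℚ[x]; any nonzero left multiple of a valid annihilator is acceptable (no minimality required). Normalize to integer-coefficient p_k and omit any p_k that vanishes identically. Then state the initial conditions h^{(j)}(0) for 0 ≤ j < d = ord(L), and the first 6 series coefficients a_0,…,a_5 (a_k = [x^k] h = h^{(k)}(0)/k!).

L = (12 + 102·x + 366·x^2 + 1008·x^3 + 2808·x^4 + 4320·x^5 + 2880·x^6) + (-1 - 9·x - 21·x^2 + 50·x^3 + 360·x^4 + 792·x^5 + 1008·x^6 + 576·x^7)·Dx  (order 1).
h: a_k = 4, 48, 276, 1232, 5520, 24216, …
ICs: h(0) = 4.

f: a_k = 4, 4, 16, 28, 76, 160, …
h₀=f(r): pull back L_f along r ⇒ L₀.
h₀' ⇒ L via d/dx closure of L₀.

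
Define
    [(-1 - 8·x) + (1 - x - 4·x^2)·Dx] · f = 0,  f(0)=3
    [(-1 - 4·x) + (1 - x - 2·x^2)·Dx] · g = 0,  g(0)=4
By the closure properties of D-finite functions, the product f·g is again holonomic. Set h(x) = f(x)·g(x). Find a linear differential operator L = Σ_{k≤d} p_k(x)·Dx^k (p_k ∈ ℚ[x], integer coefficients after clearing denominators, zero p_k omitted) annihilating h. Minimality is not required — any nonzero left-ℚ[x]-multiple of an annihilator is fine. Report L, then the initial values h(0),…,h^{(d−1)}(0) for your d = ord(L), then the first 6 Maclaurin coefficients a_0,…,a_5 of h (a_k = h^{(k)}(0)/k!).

f: a_k = 3, 3, 15, 27, 87, 195, …
g: a_k = 4, 4, 12, 20, 44, 84, …
f·g: L₀ = L_f ⊗_s L_g, ord ≤ 1·1.
L = (-2 - 10·x + 18·x^2 + 32·x^3) + (1 - 2·x - 5·x^2 + 6·x^3 + 8·x^4)·Dx  (order 1).
h: a_k = 12, 24, 108, 264, 828, 2136, …
ICs: h(0) = 12.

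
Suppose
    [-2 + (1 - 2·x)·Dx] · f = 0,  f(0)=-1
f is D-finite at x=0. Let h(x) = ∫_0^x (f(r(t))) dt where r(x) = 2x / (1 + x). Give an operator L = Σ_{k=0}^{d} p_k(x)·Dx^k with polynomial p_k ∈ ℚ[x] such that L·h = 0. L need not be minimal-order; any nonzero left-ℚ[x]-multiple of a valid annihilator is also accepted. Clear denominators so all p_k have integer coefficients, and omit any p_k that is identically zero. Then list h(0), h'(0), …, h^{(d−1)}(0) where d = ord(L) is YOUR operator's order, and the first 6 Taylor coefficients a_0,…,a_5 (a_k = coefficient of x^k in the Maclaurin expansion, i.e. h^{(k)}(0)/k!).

f: a_k = -1, -2, -4, -8, -16, -32, …
f∘r: x↦r, Dx↦Dx/r' in L_f ⇒ L₀.
Integrate: L := L₀·Dx.
L = 4·Dx + (-1 + 2·x + 3·x^2)·Dx^2  (order 2).
h: a_k = 0, -1, -2, -4, -9, -108/5, …
ICs: h(0) = 0, h′(0) = -1.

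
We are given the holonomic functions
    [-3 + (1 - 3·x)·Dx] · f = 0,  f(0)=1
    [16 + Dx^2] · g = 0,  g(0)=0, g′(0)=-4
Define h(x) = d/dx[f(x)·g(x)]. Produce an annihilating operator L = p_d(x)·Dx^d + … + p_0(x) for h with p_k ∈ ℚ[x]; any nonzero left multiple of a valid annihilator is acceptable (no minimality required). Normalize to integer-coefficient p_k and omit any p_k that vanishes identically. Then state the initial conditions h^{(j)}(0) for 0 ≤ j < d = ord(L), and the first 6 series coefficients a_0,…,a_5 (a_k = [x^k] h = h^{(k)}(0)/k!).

L = (-2 - 96·x + 144·x^2) + (-6 + 18·x)·Dx + (1 - 6·x + 9·x^2)·Dx^2  (order 2).
h: a_k = -4, -24, -76, -304, -3548/3, -21288/5, …
ICs: h(0) = -4, h′(0) = -24.

f: a_k = 1, 3, 9, 27, 81, 243, …
g: a_k = 0, -4, 0, 32/3, 0, -128/15, …
f·g: L₀ = L_f ⊗_s L_g, ord ≤ 1·2.
h₀' ⇒ L via d/dx closure of L₀.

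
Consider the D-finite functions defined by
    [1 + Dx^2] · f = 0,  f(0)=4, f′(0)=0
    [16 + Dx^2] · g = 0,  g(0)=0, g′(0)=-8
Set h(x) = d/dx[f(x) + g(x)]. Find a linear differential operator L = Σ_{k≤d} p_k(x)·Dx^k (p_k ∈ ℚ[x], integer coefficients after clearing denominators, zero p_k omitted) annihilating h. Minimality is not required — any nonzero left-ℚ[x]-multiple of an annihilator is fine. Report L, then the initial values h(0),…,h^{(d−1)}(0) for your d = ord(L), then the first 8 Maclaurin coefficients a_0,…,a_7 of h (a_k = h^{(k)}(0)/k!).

L = 16 + 17·Dx^2 + Dx^4  (order 4).
h: a_k = -8, -4, 64, 2/3, -256/3, -1/30, 2048/45, 1/1260, …
ICs: h(0) = -8, h′(0) = -4, h′′(0) = 128, h′′′(0) = 4.

f: a_k = 4, 0, -2, 0, 1/6, 0, -1/180, 0, …
g: a_k = 0, -8, 0, 64/3, 0, -256/15, 0, 2048/315, …
Weyl lclm of L_f,L_g ⇒ L₀ (ord ≤ 4).
Differentiate: ansatz ord ≤ ord L₀ ⇒ L.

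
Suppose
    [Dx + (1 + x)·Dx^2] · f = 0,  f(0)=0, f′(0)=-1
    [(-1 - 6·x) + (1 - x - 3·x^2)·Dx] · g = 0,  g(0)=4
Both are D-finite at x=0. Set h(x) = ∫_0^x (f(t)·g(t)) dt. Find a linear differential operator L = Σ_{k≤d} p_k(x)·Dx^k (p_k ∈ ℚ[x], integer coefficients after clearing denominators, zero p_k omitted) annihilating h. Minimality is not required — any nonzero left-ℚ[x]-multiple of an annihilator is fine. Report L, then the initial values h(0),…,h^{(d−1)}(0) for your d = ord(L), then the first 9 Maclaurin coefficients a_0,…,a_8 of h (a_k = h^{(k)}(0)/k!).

L = (7 + 12·x)·Dx + (1 + 15·x + 15·x^2)·Dx^2 + (-1 + 4·x^2 + 3·x^3)·Dx^3  (order 3).
h: a_k = 0, 0, -2, -2/3, -23/6, -61/15, -1007/90, -1912/105, -34591/840, …
ICs: h(0) = 0, h′(0) = 0, h′′(0) = -4.

f: a_k = 0, -1, 1/2, -1/3, 1/4, -1/5, 1/6, -1/7, 1/8, …
g: a_k = 4, 4, 16, 28, 76, 160, 388, 868, 2032, …
Sym-product of L_f,L_g gives L₀ (≤ ord 2).
h=∫₀ˣh₀: take L = L₀·Dx.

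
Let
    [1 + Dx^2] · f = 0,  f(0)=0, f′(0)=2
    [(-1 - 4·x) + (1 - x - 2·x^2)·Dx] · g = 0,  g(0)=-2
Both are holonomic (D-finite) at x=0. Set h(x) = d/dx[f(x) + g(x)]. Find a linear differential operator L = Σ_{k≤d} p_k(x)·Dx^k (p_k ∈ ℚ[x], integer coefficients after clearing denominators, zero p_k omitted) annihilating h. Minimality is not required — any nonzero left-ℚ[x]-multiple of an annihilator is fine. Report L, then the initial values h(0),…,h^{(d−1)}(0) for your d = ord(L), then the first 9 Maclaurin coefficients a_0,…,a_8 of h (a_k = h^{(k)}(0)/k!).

f: a_k = 0, 2, 0, -1/3, 0, 1/60, 0, -1/2520, 0, …
g: a_k = -2, -2, -6, -10, -22, -42, -86, -170, -342, …
Weyl lclm of L_f,L_g ⇒ L₀ (ord ≤ 3).
Derive L from L₀ (diff closure).
L = (270 + 1200·x + 2862·x^2 + 1860·x^3 + 1920·x^4 + 144·x^5 + 96·x^6) + (-31 - 115·x + 75·x^2 + 241·x^3 + 430·x^4 + 372·x^5 + 56·x^6 + 32·x^7)·Dx + (270 + 1200·x + 2862·x^2 + 1860·x^3 + 1920·x^4 + 144·x^5 + 96·x^6)·Dx^2 + (-31 - 115·x + 75·x^2 + 241·x^3 + 430·x^4 + 372·x^5 + 56·x^6 + 32·x^7)·Dx^3  (order 3).
h: a_k = 0, -12, -31, -88, -2519/12, -516, -428401/360, -2736, -123742079/20160, …
ICs: h(0) = 0, h′(0) = -12, h′′(0) = -62.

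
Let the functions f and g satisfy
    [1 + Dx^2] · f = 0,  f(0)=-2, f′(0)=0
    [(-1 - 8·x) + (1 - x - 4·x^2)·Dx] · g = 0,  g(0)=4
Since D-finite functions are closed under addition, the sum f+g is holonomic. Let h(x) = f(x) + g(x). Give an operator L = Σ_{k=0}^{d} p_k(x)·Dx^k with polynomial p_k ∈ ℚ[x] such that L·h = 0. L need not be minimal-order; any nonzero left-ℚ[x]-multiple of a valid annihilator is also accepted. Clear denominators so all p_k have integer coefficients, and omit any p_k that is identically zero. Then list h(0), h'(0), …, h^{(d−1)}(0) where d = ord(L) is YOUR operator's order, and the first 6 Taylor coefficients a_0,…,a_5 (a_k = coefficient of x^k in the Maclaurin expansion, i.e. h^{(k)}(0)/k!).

f: a_k = -2, 0, 1, 0, -1/12, 0, …
g: a_k = 4, 4, 20, 36, 116, 260, …
f+g: L₀ = lclm(L_f,L_g), ord ≤ 2+1.
L = (-55 - 486·x - 553·x^2 - 1488·x^3 - 80·x^4 - 128·x^5) + (11 + 11·x + 23·x^2 - 169·x^3 - 348·x^4 - 48·x^5 - 64·x^6)·Dx + (-55 - 486·x - 553·x^2 - 1488·x^3 - 80·x^4 - 128·x^5)·Dx^2 + (11 + 11·x + 23·x^2 - 169·x^3 - 348·x^4 - 48·x^5 - 64·x^6)·Dx^3  (order 3).
h: a_k = 2, 4, 21, 36, 1391/12, 260, …
ICs: h(0) = 2, h′(0) = 4, h′′(0) = 42.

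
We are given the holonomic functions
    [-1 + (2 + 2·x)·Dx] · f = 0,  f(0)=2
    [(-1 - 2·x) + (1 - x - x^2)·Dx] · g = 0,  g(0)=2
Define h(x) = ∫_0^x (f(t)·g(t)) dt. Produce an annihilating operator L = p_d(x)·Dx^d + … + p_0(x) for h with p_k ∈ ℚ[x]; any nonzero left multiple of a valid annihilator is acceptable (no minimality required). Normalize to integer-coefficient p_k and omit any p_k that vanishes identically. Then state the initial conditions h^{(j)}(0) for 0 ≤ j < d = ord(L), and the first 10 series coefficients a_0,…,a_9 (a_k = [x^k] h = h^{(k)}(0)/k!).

f: a_k = 2, 1, -1/4, 1/8, -5/64, 7/128, -21/512, 33/1024, -429/16384, 715/32768, …
g: a_k = 2, 2, 4, 6, 10, 16, 26, 42, 68, 110, …
h₀=f·g: eliminate ⇒ L₀, order ≤ 1·1.
Integrate: L := L₀·Dx.
L = (3 + 5·x + 3·x^2)·Dx + (-2 + 4·x^2 + 2·x^3)·Dx^2  (order 2).
h: a_k = 0, 4, 3, 19/6, 63/16, 803/160, 2621/384, 16887/1792, 54775/4096, 1416355/73728, …
ICs: h(0) = 0, h′(0) = 4.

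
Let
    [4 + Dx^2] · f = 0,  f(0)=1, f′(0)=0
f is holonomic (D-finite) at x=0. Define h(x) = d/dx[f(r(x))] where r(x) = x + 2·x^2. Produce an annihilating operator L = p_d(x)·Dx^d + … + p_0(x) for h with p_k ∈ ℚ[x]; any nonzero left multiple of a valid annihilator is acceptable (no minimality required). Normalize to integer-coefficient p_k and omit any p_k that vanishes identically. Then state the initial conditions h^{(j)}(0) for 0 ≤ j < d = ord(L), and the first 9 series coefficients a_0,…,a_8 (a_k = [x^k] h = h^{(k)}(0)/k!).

L = (52 + 64·x + 384·x^2 + 1024·x^3 + 1024·x^4) + (-12 - 48·x)·Dx + (1 + 8·x + 16·x^2)·Dx^2  (order 2).
h: a_k = 0, -4, -24, -88/3, 80/3, 1432/15, 2128/15, 13456/315, -4448/35, …
ICs: h(0) = 0, h′(0) = -4.

f: a_k = 1, 0, -2, 0, 2/3, 0, -4/45, 0, 2/315, …
h₀=f(r): pull back L_f along r ⇒ L₀.
h₀' ⇒ L via d/dx closure of L₀.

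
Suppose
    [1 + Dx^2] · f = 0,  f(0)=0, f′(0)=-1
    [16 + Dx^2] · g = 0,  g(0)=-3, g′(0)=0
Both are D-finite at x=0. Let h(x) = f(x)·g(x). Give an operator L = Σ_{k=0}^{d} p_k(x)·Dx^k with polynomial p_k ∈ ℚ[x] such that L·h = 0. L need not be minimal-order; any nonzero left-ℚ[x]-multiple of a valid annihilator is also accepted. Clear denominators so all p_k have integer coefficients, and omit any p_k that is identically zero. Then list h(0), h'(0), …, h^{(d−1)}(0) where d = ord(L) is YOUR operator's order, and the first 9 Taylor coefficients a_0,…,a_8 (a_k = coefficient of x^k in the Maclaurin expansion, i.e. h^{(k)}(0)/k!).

L = 225 + 34·Dx^2 + Dx^4  (order 4).
h: a_k = 0, 3, 0, -49/2, 0, 1441/40, 0, -37969/1680, 0, …
ICs: h(0) = 0, h′(0) = 3, h′′(0) = 0, h′′′(0) = -147.

f: a_k = 0, -1, 0, 1/6, 0, -1/120, 0, 1/5040, 0, …
g: a_k = -3, 0, 24, 0, -32, 0, 256/15, 0, -512/105, …
h₀=f·g: eliminate ⇒ L₀, order ≤ 2·2.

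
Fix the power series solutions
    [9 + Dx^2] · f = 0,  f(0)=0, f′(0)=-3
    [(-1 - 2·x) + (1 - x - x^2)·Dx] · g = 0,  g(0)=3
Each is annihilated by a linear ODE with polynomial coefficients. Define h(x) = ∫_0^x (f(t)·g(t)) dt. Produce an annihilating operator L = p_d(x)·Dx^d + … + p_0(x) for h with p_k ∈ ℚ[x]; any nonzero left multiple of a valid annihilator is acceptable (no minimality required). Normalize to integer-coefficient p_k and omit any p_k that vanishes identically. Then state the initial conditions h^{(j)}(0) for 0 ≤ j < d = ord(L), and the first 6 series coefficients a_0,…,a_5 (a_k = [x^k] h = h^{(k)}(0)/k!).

L = (-7 + 9·x + 9·x^2)·Dx + (2 + 4·x)·Dx^2 + (-1 + x + x^2)·Dx^3  (order 3).
h: a_k = 0, 0, -9/2, -3, -9/8, -27/10, …
ICs: h(0) = 0, h′(0) = 0, h′′(0) = -9.

f: a_k = 0, -3, 0, 9/2, 0, -81/40, …
g: a_k = 3, 3, 6, 9, 15, 24, …
L₀ := L_f ⊗_s L_g (sym. prod.), ord ≤ 2.
∫: right-multiply L₀ by Dx.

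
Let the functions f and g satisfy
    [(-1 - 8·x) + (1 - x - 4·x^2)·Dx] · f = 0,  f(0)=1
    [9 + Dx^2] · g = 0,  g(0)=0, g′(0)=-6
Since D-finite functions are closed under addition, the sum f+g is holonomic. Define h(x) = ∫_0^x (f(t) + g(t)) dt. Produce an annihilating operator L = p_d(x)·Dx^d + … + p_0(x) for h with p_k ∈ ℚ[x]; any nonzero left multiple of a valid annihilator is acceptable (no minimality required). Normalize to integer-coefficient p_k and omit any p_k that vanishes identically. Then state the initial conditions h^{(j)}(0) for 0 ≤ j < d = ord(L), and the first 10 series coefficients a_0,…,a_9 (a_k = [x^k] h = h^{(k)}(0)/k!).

L = (567 + 4806·x + 3321·x^2 + 9936·x^3 + 6480·x^4 + 10368·x^5)·Dx + (-171 + 117·x + 441·x^2 - 135·x^3 + 540·x^4 + 3888·x^5 + 5184·x^6)·Dx^2 + (63 + 534·x + 369·x^2 + 1104·x^3 + 720·x^4 + 1152·x^5)·Dx^3 + (-19 + 13·x + 49·x^2 - 15·x^3 + 60·x^4 + 432·x^5 + 576·x^6)·Dx^4  (order 4).
h: a_k = 0, 1, -5/2, 5/3, 9/2, 29/5, 1219/120, 181/7, 123723/2240, 1165/9, …
ICs: h(0) = 0, h′(0) = 1, h′′(0) = -5, h′′′(0) = 10.

f: a_k = 1, 1, 5, 9, 29, 65, 181, 441, 1165, 2929, …
g: a_k = 0, -6, 0, 9, 0, -81/20, 0, 243/280, 0, -243/2240, …
h₀=f+g: left-lcm gives L₀, ord ≤ 3.
∫: right-multiply L₀ by Dx.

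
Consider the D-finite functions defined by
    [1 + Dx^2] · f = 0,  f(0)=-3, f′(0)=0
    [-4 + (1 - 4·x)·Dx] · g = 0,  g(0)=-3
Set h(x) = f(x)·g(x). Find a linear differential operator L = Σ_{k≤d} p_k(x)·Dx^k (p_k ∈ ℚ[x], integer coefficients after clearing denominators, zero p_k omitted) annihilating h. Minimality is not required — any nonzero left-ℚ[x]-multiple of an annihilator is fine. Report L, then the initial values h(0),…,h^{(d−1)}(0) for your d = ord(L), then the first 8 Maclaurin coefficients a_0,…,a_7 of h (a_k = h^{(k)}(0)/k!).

f: a_k = -3, 0, 3/2, 0, -1/8, 0, 1/240, 0, …
g: a_k = -3, -12, -48, -192, -768, -3072, -12288, -49152, …
Product ⇒ symmetric product L₀, ord ≤ 2.
L = (-1 + 4·x) + 8·Dx + (-1 + 4·x)·Dx^2  (order 2).
h: a_k = 9, 36, 279/2, 558, 17859/8, 17859/2, 2857439/80, 2857439/20, …
ICs: h(0) = 9, h′(0) = 36.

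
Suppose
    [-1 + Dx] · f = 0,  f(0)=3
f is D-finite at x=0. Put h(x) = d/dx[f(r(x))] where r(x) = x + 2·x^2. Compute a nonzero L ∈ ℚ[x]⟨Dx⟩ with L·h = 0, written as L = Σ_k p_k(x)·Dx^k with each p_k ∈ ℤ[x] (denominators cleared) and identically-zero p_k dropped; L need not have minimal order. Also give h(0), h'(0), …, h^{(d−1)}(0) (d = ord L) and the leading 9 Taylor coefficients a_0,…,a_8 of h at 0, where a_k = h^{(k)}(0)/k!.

f: a_k = 3, 3, 3/2, 1/2, 1/8, 1/40, 1/240, 1/1680, 1/13440, …
L₀ from L_f via x↦r, Dx↦r'^{-1}Dx.
h₀' ⇒ L via d/dx closure of L₀.
L = (5 + 8·x + 16·x^2) + (-1 - 4·x)·Dx  (order 1).
h: a_k = 3, 15, 39/2, 73/2, 281/8, 1741/40, 1697/48, 57233/1680, 328753/13440, …
ICs: h(0) = 3.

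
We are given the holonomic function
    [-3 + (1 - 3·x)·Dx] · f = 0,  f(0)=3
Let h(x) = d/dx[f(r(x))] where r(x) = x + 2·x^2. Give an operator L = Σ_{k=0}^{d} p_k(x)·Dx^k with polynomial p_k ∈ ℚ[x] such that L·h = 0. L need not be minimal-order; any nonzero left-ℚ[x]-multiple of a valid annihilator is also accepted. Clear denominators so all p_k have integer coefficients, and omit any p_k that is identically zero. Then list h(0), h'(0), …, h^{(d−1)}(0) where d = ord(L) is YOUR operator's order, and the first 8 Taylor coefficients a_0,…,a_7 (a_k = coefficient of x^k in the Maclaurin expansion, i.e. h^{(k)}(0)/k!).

f: a_k = 3, 9, 27, 81, 243, 729, 2187, 6561, …
Substitute x→r, Dx→(1/r')Dx; clear ⇒ L₀.
h₀' ⇒ L via d/dx closure of L₀.
L = (10 + 36·x + 72·x^2) + (-1 - x + 18·x^2 + 24·x^3)·Dx  (order 1).
h: a_k = 9, 90, 567, 3348, 18225, 95742, 488187, 2439720, …
ICs: h(0) = 9.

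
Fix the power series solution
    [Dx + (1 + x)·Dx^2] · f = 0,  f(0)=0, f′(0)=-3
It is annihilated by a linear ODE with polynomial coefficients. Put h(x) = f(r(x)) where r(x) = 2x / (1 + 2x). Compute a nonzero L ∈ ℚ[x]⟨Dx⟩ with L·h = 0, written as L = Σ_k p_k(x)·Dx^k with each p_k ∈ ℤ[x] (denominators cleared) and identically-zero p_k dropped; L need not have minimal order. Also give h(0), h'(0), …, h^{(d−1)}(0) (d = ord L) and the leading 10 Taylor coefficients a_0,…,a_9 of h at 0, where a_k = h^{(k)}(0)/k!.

L = (6 + 16·x)·Dx + (1 + 6·x + 8·x^2)·Dx^2  (order 2).
h: a_k = 0, -6, 18, -56, 180, -2976/5, 2016, -48768/7, 24480, -261632/3, …
ICs: h(0) = 0, h′(0) = -6.

f: a_k = 0, -3, 3/2, -1, 3/4, -3/5, 1/2, -3/7, 3/8, -1/3, …
Change of var in L_f (x↦r) gives L₀.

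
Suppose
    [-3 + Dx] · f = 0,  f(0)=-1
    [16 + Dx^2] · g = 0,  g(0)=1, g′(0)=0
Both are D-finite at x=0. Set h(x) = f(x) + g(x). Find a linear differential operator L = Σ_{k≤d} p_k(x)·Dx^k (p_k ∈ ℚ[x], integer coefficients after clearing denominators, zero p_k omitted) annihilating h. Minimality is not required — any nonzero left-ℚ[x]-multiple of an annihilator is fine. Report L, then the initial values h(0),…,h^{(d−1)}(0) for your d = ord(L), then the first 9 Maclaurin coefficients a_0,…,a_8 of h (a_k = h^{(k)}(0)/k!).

L = -48 + 16·Dx - 3·Dx^2 + Dx^3  (order 3).
h: a_k = 0, -3, -25/2, -9/2, 175/24, -81/40, -965/144, -243/560, 1685/1152, …
ICs: h(0) = 0, h′(0) = -3, h′′(0) = -25.

f: a_k = -1, -3, -9/2, -9/2, -27/8, -81/40, -81/80, -243/560, -729/4480, …
g: a_k = 1, 0, -8, 0, 32/3, 0, -256/45, 0, 512/315, …
h₀=f+g: left-lcm gives L₀, ord ≤ 3.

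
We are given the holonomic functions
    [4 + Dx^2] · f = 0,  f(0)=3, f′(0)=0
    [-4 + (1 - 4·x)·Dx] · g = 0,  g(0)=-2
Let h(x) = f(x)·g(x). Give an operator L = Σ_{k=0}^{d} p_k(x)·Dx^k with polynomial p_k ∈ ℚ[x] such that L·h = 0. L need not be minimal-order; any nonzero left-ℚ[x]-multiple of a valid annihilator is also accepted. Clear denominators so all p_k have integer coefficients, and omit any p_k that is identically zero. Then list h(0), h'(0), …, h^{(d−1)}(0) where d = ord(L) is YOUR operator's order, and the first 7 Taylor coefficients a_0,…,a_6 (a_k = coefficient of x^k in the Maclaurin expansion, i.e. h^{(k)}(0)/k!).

f: a_k = 3, 0, -6, 0, 2, 0, -4/15, …
g: a_k = -2, -8, -32, -128, -512, -2048, -8192, …
f·g: L₀ = L_f ⊗_s L_g, ord ≤ 2·1.
L = (-4 + 16·x) + 8·Dx + (-1 + 4·x)·Dx^2  (order 2).
h: a_k = -6, -24, -84, -336, -1348, -5392, -323512/15, …
ICs: h(0) = -6, h′(0) = -24.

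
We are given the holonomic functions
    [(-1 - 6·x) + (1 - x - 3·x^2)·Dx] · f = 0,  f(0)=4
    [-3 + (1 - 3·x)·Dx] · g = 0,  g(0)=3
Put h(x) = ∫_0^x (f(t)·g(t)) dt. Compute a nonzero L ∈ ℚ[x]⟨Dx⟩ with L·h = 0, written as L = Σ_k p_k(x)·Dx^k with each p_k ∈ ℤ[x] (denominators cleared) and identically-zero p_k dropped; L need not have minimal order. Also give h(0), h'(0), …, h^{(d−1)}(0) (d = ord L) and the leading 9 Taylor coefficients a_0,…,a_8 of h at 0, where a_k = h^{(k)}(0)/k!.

f: a_k = 4, 4, 16, 28, 76, 160, 388, 868, 2032, …
g: a_k = 3, 9, 27, 81, 243, 729, 2187, 6561, 19683, …
f·g: L₀ = L_f ⊗_s L_g, ord ≤ 1·1.
Integrate: L := L₀·Dx.
L = (-4 + 27·x^2)·Dx + (1 - 4·x + 9·x^3)·Dx^2  (order 2).
h: a_k = 0, 12, 24, 64, 165, 2208/5, 1184, 22476/7, 8754, …
ICs: h(0) = 0, h′(0) = 12.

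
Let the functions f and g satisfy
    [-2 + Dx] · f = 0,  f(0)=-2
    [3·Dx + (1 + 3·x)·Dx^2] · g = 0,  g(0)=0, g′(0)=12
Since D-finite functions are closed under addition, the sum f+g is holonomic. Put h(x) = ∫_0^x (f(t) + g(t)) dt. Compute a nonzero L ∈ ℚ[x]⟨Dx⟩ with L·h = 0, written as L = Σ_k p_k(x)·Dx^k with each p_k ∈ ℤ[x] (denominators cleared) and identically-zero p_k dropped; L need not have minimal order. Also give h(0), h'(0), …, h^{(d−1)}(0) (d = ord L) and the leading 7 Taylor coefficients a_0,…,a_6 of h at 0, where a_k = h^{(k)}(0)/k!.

L = (-48 - 36·x)·Dx^2 + (14 - 24·x - 36·x^2)·Dx^3 + (5 + 21·x + 18·x^2)·Dx^4  (order 4).
h: a_k = 0, -2, 4, -22/3, 25/3, -247/15, 1454/45, …
ICs: h(0) = 0, h′(0) = -2, h′′(0) = 8, h′′′(0) = -44.

f: a_k = -2, -4, -4, -8/3, -4/3, -8/15, -8/45, …
g: a_k = 0, 12, -18, 36, -81, 972/5, -486, …
L₀ := lclm(L_f,L_g); ord L₀ ≤ 1+2.
h=∫h₀ ⇒ L = L₀·Dx.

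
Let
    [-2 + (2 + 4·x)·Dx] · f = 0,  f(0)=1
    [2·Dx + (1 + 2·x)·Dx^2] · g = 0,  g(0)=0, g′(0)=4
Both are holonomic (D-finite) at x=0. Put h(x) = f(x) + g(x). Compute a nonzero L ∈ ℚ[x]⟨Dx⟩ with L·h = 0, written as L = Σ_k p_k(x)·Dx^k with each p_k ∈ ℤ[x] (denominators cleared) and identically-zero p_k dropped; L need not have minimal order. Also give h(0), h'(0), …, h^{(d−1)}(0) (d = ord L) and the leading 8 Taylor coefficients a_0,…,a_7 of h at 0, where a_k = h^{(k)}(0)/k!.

f: a_k = 1, 1, -1/2, 1/2, -5/8, 7/8, -21/16, 33/16, …
g: a_k = 0, 4, -4, 16/3, -8, 64/5, -64/3, 256/7, …
Weyl lclm of L_f,L_g ⇒ L₀ (ord ≤ 3).
L = 2·Dx + (5 + 10·x)·Dx^2 + (1 + 4·x + 4·x^2)·Dx^3  (order 3).
h: a_k = 1, 5, -9/2, 35/6, -69/8, 547/40, -1087/48, 4327/112, …
ICs: h(0) = 1, h′(0) = 5, h′′(0) = -9.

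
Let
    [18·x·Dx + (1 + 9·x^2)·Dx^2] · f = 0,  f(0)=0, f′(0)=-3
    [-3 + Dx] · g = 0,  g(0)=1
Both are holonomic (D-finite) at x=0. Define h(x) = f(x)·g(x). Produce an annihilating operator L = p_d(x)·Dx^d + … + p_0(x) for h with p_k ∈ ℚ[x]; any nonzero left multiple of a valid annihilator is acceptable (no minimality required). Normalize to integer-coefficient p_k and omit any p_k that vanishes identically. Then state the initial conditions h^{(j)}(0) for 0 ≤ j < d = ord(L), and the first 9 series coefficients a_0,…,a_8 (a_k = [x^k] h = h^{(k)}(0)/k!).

L = (9 - 54·x + 81·x^2) + (-6 + 18·x - 54·x^2)·Dx + (1 + 9·x^2)·Dx^2  (order 2).
h: a_k = 0, -3, -9, -9/2, 27/2, -729/40, -891/8, 67797/560, 82377/112, …
ICs: h(0) = 0, h′(0) = -3.

f: a_k = 0, -3, 0, 9, 0, -243/5, 0, 2187/7, 0, …
g: a_k = 1, 3, 9/2, 9/2, 27/8, 81/40, 81/80, 243/560, 729/4480, …
f·g: L₀ = L_f ⊗_s L_g, ord ≤ 2·1.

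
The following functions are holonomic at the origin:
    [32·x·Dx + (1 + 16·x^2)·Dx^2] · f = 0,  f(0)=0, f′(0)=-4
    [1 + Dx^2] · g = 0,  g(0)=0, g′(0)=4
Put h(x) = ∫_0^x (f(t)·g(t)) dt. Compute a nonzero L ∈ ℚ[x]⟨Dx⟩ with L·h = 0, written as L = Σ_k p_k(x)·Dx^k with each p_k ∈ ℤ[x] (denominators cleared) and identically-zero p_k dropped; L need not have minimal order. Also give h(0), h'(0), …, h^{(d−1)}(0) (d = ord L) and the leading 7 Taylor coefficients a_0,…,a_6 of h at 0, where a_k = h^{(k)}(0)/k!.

f: a_k = 0, -4, 0, 64/3, 0, -1024/5, 0, …
g: a_k = 0, 4, 0, -2/3, 0, 1/30, 0, …
f·g: L₀ = L_f ⊗_s L_g, ord ≤ 2·2.
h=∫₀ˣh₀: take L = L₀·Dx.
L = (1105 + 51776·x^2 + 22016·x^4 + 16384·x^6 + 65536·x^8)·Dx + (2112·x + 35840·x^3 + 49152·x^5 + 262144·x^7)·Dx^2 + (1122 + 52352·x^2 + 27648·x^4 + 32768·x^6 + 131072·x^8)·Dx^3 + (2112·x + 35840·x^3 + 49152·x^5 + 262144·x^7)·Dx^4 + (17 + 576·x^2 + 5632·x^4 + 16384·x^6 + 65536·x^8)·Dx^5  (order 5).
h: a_k = 0, 0, 0, -16/3, 0, 88/5, 0, …
ICs: h(0) = 0, h′(0) = 0, h′′(0) = 0, h′′′(0) = -32, h′′′′(0) = 0.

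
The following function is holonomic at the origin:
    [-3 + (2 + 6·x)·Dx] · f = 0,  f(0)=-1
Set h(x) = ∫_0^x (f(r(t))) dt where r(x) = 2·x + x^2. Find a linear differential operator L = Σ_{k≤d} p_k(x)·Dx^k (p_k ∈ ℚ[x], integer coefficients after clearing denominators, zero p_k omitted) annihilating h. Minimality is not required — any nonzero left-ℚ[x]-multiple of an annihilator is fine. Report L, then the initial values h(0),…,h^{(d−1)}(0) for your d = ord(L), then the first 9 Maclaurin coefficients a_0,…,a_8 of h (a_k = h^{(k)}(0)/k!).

f: a_k = -1, -3/2, 9/8, -27/16, 405/128, -1701/256, 15309/1024, -72171/2048, 2814669/32768, …
f∘r: x↦r, Dx↦Dx/r' in L_f ⇒ L₀.
Integrate: L := L₀·Dx.
L = (-3 - 3·x)·Dx + (1 + 6·x + 3·x^2)·Dx^2  (order 2).
h: a_k = 0, -1, -3/2, 1, -9/4, 63/10, -81/4, 999/14, -4293/16, …
ICs: h(0) = 0, h′(0) = -1.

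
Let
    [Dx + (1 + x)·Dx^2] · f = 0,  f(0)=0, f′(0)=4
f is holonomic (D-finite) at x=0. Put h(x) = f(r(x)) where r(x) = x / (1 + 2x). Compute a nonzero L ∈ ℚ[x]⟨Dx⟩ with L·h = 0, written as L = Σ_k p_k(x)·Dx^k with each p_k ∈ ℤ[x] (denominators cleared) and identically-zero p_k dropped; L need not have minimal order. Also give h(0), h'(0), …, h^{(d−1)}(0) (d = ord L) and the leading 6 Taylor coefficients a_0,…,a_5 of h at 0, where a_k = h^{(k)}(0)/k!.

f: a_k = 0, 4, -2, 4/3, -1, 4/5, …
Substitute x→r, Dx→(1/r')Dx; clear ⇒ L₀.
L = (5 + 12·x)·Dx + (1 + 5·x + 6·x^2)·Dx^2  (order 2).
h: a_k = 0, 4, -10, 76/3, -65, 844/5, …
ICs: h(0) = 0, h′(0) = 4.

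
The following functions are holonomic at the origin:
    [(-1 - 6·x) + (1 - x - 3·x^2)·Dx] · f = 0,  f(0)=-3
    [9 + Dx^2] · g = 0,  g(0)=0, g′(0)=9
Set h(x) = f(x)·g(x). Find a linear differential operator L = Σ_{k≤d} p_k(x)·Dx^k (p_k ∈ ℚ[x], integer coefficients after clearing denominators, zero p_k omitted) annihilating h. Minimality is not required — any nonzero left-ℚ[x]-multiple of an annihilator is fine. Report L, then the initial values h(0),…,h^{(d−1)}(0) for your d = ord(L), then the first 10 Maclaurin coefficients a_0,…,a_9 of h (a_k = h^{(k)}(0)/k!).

L = (-3 + 9·x + 27·x^2) + (2 + 12·x)·Dx + (-1 + x + 3·x^2)·Dx^2  (order 2).
h: a_k = 0, -27, -27, -135/2, -297/2, -14769/40, -32589/40, -1074357/560, -488619/112, -9066303/896, …
ICs: h(0) = 0, h′(0) = -27.

f: a_k = -3, -3, -12, -21, -57, -120, -291, -651, -1524, -3477, …
g: a_k = 0, 9, 0, -27/2, 0, 243/40, 0, -729/560, 0, 729/4480, …
f·g: L₀ = L_f ⊗_s L_g, ord ≤ 1·2.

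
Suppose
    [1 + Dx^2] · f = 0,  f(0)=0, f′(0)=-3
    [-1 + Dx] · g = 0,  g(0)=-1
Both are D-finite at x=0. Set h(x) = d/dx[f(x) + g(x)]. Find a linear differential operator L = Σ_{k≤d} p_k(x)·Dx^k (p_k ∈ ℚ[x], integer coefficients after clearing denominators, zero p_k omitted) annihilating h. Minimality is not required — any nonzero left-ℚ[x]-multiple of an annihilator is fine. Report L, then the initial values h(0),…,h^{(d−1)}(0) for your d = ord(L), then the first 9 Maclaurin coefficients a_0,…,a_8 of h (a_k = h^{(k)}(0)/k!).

L = 1 - Dx + Dx^2 - Dx^3  (order 3).
h: a_k = -4, -1, 1, -1/6, -1/6, -1/120, 1/360, -1/5040, -1/10080, …
ICs: h(0) = -4, h′(0) = -1, h′′(0) = 2.

f: a_k = 0, -3, 0, 1/2, 0, -1/40, 0, 1/1680, 0, …
g: a_k = -1, -1, -1/2, -1/6, -1/24, -1/120, -1/720, -1/5040, -1/40320, …
f+g: L₀ = lclm(L_f,L_g), ord ≤ 2+1.
Differentiate: ansatz ord ≤ ord L₀ ⇒ L.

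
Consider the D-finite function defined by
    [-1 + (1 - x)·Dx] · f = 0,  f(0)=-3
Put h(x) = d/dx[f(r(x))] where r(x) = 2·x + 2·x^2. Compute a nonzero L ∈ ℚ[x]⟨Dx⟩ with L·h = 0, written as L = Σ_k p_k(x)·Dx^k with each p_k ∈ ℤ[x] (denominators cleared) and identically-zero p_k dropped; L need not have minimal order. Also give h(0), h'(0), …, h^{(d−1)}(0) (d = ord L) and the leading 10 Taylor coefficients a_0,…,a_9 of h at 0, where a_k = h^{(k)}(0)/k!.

f: a_k = -3, -3, -3, -3, -3, -3, -3, -3, -3, -3, …
Substitute x→r, Dx→(1/r')Dx; clear ⇒ L₀.
Differentiate: ansatz ord ≤ ord L₀ ⇒ L.
L = (6 + 12·x + 12·x^2) + (-1 + 6·x^2 + 4·x^3)·Dx  (order 1).
h: a_k = -6, -36, -144, -528, -1800, -5904, -18816, -58752, -180576, -548160, …
ICs: h(0) = -6.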